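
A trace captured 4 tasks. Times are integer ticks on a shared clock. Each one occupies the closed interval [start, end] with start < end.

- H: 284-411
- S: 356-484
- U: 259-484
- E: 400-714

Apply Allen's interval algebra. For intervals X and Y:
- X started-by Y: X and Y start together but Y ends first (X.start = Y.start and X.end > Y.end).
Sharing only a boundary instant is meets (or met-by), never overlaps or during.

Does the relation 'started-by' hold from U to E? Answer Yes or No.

No

U = [259, 484], E = [400, 714].
Actual relation of U to E: overlaps.
Asked whether 'started-by' holds → No.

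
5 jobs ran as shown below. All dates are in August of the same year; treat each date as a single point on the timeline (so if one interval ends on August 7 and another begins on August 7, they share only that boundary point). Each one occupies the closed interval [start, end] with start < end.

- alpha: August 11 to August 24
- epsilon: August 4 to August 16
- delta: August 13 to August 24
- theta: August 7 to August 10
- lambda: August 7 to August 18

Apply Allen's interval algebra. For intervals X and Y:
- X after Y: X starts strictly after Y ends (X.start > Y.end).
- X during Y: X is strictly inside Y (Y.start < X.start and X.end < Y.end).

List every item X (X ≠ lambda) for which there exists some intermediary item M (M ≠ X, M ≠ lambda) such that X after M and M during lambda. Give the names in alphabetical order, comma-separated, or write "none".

none

Target lambda = [August 7, August 18].
Intermediaries M with M during lambda: none.
Union: none.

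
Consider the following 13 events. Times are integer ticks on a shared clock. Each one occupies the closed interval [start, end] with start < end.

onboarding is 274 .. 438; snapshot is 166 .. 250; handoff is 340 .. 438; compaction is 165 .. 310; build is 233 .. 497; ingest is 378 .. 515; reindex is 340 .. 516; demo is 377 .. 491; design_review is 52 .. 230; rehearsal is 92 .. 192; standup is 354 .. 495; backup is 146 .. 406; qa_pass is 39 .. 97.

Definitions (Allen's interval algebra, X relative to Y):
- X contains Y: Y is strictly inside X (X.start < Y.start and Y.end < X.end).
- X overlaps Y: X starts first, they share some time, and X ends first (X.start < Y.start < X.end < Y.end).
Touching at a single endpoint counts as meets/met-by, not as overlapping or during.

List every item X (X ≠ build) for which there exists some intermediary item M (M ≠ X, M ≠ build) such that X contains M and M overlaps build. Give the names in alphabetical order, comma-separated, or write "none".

backup, compaction

Target build = [233, 497].
Intermediaries M with M overlaps build: backup, compaction, snapshot.
Via backup — items with X contains backup: none.
Via compaction — items with X contains compaction: backup.
Via snapshot — items with X contains snapshot: backup, compaction.
Union: backup, compaction.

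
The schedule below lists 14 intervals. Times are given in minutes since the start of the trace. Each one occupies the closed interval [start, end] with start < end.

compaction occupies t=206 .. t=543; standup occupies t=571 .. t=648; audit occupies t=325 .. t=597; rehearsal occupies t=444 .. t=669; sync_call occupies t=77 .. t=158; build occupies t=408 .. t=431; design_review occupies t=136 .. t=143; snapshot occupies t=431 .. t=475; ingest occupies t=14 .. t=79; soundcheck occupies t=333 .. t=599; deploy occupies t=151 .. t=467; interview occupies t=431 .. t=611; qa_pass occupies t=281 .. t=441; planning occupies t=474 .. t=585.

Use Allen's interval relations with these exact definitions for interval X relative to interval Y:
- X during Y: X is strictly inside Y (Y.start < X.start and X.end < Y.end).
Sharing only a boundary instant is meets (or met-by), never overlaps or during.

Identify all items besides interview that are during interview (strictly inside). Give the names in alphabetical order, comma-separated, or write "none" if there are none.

planning

Target interview = [t=431, t=611].
audit [t=325, t=597] → overlaps → no.
build [t=408, t=431] → meets → no.
compaction [t=206, t=543] → overlaps → no.
deploy [t=151, t=467] → overlaps → no.
design_review [t=136, t=143] → before → no.
ingest [t=14, t=79] → before → no.
planning [t=474, t=585] → during → yes.
qa_pass [t=281, t=441] → overlaps → no.
rehearsal [t=444, t=669] → overlapped-by → no.
snapshot [t=431, t=475] → starts → no.
soundcheck [t=333, t=599] → overlaps → no.
standup [t=571, t=648] → overlapped-by → no.
sync_call [t=77, t=158] → before → no.
Result: planning.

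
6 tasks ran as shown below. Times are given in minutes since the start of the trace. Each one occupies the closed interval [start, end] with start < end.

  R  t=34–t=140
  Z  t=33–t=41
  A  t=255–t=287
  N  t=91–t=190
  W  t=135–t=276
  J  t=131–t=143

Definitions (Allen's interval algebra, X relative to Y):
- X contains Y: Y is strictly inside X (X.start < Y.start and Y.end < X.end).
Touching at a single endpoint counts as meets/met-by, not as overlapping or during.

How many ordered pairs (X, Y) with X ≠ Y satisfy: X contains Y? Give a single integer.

1

Checking all 30 ordered pairs for relation 'contains'; matching pairs in alphabetical order:
(N, J): N contains J ✓
Count: 1.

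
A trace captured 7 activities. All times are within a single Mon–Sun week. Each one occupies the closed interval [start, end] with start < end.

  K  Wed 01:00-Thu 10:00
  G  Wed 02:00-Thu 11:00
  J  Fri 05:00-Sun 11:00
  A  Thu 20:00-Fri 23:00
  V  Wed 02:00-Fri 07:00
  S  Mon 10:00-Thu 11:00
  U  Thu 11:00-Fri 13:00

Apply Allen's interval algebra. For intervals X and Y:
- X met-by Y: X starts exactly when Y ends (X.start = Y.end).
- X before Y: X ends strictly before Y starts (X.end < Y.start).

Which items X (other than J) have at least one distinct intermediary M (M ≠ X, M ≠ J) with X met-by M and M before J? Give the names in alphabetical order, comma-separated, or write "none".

Target J = [Fri 05:00, Sun 11:00].
Intermediaries M with M before J: G, K, S.
Via G — items with X met-by G: U.
Via K — items with X met-by K: none.
Via S — items with X met-by S: U.
Union: U.

U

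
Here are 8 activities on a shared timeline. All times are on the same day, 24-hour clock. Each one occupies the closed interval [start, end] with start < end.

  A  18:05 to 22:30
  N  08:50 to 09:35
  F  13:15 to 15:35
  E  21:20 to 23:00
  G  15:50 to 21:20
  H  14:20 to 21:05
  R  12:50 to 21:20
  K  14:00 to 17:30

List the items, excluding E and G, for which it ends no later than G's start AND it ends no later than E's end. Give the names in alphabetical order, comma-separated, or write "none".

F, N

Conditions: its end is no later than G's start (X.end <= 15:50) AND its end is no later than E's end (X.end <= 23:00).
A: end 22:30 <= 15:50? ✗; end 22:30 <= 23:00? ✓ → no.
F: end 15:35 <= 15:50? ✓; end 15:35 <= 23:00? ✓ → yes.
H: end 21:05 <= 15:50? ✗; end 21:05 <= 23:00? ✓ → no.
K: end 17:30 <= 15:50? ✗; end 17:30 <= 23:00? ✓ → no.
N: end 09:35 <= 15:50? ✓; end 09:35 <= 23:00? ✓ → yes.
R: end 21:20 <= 15:50? ✗; end 21:20 <= 23:00? ✓ → no.
Result: F, N.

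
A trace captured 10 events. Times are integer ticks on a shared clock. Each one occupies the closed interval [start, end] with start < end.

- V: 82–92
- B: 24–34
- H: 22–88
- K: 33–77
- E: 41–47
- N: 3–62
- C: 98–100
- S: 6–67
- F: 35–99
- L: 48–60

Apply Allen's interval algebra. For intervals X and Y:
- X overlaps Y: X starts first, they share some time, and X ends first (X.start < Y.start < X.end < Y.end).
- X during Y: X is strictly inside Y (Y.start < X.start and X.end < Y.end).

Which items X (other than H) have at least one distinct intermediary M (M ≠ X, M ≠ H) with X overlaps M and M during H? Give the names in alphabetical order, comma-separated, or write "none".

B, N, S

Target H = [22, 88].
Intermediaries M with M during H: B, E, K, L.
Via B — items with X overlaps B: none.
Via E — items with X overlaps E: none.
Via K — items with X overlaps K: B, N, S.
Via L — items with X overlaps L: none.
Union: B, N, S.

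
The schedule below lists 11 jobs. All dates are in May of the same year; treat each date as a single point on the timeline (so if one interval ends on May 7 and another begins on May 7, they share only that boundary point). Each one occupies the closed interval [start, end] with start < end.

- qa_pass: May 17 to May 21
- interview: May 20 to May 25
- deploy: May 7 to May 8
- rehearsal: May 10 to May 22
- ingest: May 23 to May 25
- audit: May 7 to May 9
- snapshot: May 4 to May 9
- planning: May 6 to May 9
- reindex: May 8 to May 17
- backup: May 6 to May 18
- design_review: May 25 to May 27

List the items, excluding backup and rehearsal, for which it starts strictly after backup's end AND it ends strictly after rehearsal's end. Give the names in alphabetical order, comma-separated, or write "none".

design_review, ingest, interview

Conditions: its start is strictly after backup's end (X.start > May 18) AND its end is strictly after rehearsal's end (X.end > May 22).
audit: start May 7 > May 18? ✗; end May 9 > May 22? ✗ → no.
deploy: start May 7 > May 18? ✗; end May 8 > May 22? ✗ → no.
design_review: start May 25 > May 18? ✓; end May 27 > May 22? ✓ → yes.
ingest: start May 23 > May 18? ✓; end May 25 > May 22? ✓ → yes.
interview: start May 20 > May 18? ✓; end May 25 > May 22? ✓ → yes.
planning: start May 6 > May 18? ✗; end May 9 > May 22? ✗ → no.
qa_pass: start May 17 > May 18? ✗; end May 21 > May 22? ✗ → no.
reindex: start May 8 > May 18? ✗; end May 17 > May 22? ✗ → no.
snapshot: start May 4 > May 18? ✗; end May 9 > May 22? ✗ → no.
Result: design_review, ingest, interview.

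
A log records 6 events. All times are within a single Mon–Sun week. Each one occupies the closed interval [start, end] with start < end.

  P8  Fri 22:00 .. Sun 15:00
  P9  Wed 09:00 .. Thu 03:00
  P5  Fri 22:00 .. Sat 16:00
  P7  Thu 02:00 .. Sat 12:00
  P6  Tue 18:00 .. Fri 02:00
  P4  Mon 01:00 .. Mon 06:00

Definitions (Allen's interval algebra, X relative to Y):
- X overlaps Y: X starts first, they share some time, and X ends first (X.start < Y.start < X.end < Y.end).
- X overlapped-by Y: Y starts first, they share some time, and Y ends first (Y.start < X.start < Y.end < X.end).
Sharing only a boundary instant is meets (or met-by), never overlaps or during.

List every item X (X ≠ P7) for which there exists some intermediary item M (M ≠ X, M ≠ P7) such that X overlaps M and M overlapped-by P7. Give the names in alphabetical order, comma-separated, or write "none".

Target P7 = [Thu 02:00, Sat 12:00].
Intermediaries M with M overlapped-by P7: P5, P8.
Via P5 — items with X overlaps P5: none.
Via P8 — items with X overlaps P8: none.
Union: none.

none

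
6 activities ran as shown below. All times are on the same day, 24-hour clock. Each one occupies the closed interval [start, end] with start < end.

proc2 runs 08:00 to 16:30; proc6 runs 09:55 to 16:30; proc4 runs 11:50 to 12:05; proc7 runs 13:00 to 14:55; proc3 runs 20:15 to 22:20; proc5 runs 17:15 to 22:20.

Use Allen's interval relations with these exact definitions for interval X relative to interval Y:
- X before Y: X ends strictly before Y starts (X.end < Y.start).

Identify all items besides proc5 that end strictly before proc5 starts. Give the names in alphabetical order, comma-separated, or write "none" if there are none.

Target proc5 = [17:15, 22:20].
proc2 [08:00, 16:30] → before → yes.
proc3 [20:15, 22:20] → finishes → no.
proc4 [11:50, 12:05] → before → yes.
proc6 [09:55, 16:30] → before → yes.
proc7 [13:00, 14:55] → before → yes.
Result: proc2, proc4, proc6, proc7.

proc2, proc4, proc6, proc7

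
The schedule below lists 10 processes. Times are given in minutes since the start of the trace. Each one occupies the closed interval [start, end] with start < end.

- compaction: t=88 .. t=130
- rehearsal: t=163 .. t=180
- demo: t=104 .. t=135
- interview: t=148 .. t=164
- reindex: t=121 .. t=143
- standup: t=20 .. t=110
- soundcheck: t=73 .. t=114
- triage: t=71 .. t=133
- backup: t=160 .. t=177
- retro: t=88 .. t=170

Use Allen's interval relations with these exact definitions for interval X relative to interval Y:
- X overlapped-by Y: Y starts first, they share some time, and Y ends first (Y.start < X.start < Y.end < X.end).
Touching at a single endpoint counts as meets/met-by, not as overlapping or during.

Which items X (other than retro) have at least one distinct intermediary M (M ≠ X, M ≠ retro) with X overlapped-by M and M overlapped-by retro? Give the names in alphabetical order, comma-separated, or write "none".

Target retro = [t=88, t=170].
Intermediaries M with M overlapped-by retro: backup, rehearsal.
Via backup — items with X overlapped-by backup: rehearsal.
Via rehearsal — items with X overlapped-by rehearsal: none.
Union: rehearsal.

rehearsal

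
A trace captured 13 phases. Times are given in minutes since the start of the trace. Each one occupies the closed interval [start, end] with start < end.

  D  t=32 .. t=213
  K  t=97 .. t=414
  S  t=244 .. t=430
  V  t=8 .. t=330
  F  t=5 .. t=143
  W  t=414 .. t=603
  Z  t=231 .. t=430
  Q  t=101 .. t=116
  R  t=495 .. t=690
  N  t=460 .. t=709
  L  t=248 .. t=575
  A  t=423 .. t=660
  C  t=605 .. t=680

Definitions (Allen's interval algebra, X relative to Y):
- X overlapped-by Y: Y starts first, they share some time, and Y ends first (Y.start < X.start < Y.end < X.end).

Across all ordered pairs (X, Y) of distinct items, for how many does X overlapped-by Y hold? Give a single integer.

27

Checking all 156 ordered pairs for relation 'overlapped-by'; matching pairs in alphabetical order:
(A, L): A overlapped-by L ✓
(A, S): A overlapped-by S ✓
(A, W): A overlapped-by W ✓
(A, Z): A overlapped-by Z ✓
(C, A): C overlapped-by A ✓
(D, F): D overlapped-by F ✓
(K, D): K overlapped-by D ✓
(K, F): K overlapped-by F ✓
(K, V): K overlapped-by V ✓
(L, K): L overlapped-by K ✓
(L, S): L overlapped-by S ✓
(L, V): L overlapped-by V ✓
(L, Z): L overlapped-by Z ✓
(N, A): N overlapped-by A ✓
(N, L): N overlapped-by L ✓
(N, W): N overlapped-by W ✓
(R, A): R overlapped-by A ✓
(R, L): R overlapped-by L ✓
(R, W): R overlapped-by W ✓
(S, K): S overlapped-by K ✓
(S, V): S overlapped-by V ✓
(V, F): V overlapped-by F ✓
(W, L): W overlapped-by L ✓
(W, S): W overlapped-by S ✓
... plus 3 further pairs not listed.
Count: 27.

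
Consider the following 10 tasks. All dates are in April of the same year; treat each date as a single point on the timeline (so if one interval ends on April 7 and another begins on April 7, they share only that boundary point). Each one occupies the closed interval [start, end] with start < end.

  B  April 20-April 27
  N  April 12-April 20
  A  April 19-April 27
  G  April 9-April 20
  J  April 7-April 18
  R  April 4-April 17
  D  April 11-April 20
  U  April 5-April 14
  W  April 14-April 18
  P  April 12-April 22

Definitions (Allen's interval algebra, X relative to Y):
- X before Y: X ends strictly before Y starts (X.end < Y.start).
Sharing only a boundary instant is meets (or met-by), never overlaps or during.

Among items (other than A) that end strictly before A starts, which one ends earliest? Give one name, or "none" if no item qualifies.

U

Target A = [April 19, April 27].
B [April 20, April 27] → finishes → excluded.
D [April 11, April 20] → overlaps → excluded.
G [April 9, April 20] → overlaps → excluded.
J [April 7, April 18] → before → candidate.
N [April 12, April 20] → overlaps → excluded.
P [April 12, April 22] → overlaps → excluded.
R [April 4, April 17] → before → candidate.
U [April 5, April 14] → before → candidate.
W [April 14, April 18] → before → candidate.
Among candidates, earliest end is April 14 → U.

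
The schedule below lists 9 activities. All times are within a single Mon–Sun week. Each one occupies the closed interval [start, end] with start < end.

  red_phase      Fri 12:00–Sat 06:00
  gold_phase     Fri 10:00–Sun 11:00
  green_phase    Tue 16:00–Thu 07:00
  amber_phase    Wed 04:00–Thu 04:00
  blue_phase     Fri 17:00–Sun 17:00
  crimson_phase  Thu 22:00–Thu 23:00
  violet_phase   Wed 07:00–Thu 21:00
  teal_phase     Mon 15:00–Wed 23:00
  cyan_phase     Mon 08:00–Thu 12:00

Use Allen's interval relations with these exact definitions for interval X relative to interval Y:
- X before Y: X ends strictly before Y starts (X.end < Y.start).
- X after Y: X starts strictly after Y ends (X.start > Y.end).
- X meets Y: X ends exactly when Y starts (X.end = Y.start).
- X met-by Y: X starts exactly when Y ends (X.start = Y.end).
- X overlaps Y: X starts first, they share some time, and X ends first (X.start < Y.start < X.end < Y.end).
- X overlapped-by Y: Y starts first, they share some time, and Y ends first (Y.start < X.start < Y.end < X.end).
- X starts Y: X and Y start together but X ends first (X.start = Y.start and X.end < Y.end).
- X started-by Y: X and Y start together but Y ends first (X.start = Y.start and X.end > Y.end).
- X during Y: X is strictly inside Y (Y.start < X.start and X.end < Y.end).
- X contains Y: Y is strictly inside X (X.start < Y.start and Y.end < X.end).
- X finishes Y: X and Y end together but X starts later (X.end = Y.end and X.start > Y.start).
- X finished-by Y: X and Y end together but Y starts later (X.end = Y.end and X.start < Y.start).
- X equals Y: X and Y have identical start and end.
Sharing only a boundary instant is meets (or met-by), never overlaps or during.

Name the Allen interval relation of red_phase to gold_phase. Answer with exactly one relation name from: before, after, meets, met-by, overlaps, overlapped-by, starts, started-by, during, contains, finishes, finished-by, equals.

during

red_phase = [Fri 12:00, Sat 06:00]; gold_phase = [Fri 10:00, Sun 11:00].
Compare endpoints: red_phase.start > gold_phase.start, red_phase.start < gold_phase.end, red_phase.end > gold_phase.start, red_phase.end < gold_phase.end.
That pattern is 'during'.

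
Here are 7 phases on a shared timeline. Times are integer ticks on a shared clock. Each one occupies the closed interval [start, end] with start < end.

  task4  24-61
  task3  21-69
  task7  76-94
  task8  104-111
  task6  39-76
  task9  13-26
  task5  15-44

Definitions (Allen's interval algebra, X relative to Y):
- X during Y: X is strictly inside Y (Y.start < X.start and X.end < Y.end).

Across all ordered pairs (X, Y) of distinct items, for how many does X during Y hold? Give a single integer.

Checking all 42 ordered pairs for relation 'during'; matching pairs in alphabetical order:
(task4, task3): task4 during task3 ✓
Count: 1.

1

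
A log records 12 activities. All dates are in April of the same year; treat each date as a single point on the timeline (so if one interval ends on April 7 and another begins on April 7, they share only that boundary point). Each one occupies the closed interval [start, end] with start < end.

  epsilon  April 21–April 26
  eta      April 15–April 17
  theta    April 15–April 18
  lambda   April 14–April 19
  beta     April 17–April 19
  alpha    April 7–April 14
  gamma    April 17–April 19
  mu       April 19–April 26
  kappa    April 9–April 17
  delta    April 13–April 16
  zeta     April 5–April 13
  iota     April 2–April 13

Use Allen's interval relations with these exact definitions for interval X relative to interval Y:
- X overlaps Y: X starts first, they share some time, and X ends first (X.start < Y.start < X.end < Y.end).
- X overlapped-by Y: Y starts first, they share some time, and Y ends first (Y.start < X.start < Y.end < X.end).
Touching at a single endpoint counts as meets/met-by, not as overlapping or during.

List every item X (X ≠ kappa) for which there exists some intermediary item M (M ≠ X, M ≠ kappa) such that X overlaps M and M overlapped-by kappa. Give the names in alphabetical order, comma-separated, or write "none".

Target kappa = [April 9, April 17].
Intermediaries M with M overlapped-by kappa: lambda, theta.
Via lambda — items with X overlaps lambda: delta.
Via theta — items with X overlaps theta: delta.
Union: delta.

delta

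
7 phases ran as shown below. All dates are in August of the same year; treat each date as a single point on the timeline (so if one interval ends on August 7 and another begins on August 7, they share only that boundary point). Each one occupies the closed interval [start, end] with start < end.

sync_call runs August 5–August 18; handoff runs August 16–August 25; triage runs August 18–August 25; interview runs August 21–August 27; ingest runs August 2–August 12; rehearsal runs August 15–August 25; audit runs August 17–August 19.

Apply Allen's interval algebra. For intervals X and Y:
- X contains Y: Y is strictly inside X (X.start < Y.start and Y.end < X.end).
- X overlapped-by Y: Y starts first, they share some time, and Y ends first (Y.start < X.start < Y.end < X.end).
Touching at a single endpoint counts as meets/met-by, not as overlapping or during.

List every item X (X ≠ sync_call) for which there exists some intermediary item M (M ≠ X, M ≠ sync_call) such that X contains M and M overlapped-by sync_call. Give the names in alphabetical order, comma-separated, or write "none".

Target sync_call = [August 5, August 18].
Intermediaries M with M overlapped-by sync_call: audit, handoff, rehearsal.
Via audit — items with X contains audit: handoff, rehearsal.
Via handoff — items with X contains handoff: none.
Via rehearsal — items with X contains rehearsal: none.
Union: handoff, rehearsal.

handoff, rehearsal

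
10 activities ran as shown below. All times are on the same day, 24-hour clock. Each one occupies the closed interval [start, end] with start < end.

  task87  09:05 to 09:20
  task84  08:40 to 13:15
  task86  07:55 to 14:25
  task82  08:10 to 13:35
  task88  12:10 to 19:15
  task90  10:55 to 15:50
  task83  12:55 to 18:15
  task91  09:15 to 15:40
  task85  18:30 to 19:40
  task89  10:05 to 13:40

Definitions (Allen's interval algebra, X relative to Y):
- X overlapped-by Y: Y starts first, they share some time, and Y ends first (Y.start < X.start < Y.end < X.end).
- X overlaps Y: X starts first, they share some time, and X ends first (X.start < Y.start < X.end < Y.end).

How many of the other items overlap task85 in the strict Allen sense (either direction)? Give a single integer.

1

Target task85 = [18:30, 19:40].
task82 [08:10, 13:35] → before → no.
task83 [12:55, 18:15] → before → no.
task84 [08:40, 13:15] → before → no.
task86 [07:55, 14:25] → before → no.
task87 [09:05, 09:20] → before → no.
task88 [12:10, 19:15] → overlaps → counts.
task89 [10:05, 13:40] → before → no.
task90 [10:55, 15:50] → before → no.
task91 [09:15, 15:40] → before → no.
Total: 1.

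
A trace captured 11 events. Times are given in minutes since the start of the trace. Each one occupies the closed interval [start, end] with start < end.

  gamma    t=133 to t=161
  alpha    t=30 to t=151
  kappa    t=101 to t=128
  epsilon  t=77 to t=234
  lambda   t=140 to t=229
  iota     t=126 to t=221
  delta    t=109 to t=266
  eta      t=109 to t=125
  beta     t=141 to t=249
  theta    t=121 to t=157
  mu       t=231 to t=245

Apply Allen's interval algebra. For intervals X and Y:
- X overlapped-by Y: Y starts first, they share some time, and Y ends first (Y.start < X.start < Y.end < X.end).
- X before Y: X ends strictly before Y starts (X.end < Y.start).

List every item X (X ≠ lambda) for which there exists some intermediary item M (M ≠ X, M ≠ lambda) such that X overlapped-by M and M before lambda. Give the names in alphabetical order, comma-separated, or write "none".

Target lambda = [t=140, t=229].
Intermediaries M with M before lambda: eta, kappa.
Via eta — items with X overlapped-by eta: theta.
Via kappa — items with X overlapped-by kappa: delta, iota, theta.
Union: delta, iota, theta.

delta, iota, theta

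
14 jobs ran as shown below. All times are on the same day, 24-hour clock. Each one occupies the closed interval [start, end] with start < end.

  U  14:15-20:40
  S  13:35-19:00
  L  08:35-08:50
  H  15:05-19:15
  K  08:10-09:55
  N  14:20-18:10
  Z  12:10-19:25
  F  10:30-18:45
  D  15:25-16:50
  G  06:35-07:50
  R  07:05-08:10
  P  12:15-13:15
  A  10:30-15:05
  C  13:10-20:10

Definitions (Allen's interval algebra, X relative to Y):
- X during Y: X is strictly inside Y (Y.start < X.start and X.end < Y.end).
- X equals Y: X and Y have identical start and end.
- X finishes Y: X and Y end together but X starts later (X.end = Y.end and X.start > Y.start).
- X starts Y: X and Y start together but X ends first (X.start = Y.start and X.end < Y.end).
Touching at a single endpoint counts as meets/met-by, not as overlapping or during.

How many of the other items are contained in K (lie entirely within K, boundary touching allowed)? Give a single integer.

Target K = [08:10, 09:55].
A [10:30, 15:05] → after → no.
C [13:10, 20:10] → after → no.
D [15:25, 16:50] → after → no.
F [10:30, 18:45] → after → no.
G [06:35, 07:50] → before → no.
H [15:05, 19:15] → after → no.
L [08:35, 08:50] → during → counts.
N [14:20, 18:10] → after → no.
P [12:15, 13:15] → after → no.
R [07:05, 08:10] → meets → no.
S [13:35, 19:00] → after → no.
U [14:15, 20:40] → after → no.
Z [12:10, 19:25] → after → no.
Total: 1.

1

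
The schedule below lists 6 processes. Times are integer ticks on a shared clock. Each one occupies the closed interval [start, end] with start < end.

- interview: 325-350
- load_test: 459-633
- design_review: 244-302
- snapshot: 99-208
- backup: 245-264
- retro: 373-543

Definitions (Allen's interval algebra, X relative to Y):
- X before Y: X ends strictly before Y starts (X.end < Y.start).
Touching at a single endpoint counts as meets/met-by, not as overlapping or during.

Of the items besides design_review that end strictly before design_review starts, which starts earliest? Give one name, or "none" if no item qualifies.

Target design_review = [244, 302].
backup [245, 264] → during → excluded.
interview [325, 350] → after → excluded.
load_test [459, 633] → after → excluded.
retro [373, 543] → after → excluded.
snapshot [99, 208] → before → candidate.
Among candidates, earliest start is 99 → snapshot.

snapshot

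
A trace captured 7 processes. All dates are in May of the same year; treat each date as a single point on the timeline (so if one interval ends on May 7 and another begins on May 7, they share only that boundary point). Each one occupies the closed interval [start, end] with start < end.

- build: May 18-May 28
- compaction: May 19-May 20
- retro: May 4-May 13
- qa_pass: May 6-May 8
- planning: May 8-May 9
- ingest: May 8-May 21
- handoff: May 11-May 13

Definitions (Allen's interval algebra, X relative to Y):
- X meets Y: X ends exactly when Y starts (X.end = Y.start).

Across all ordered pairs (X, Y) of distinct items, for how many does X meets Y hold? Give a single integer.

Checking all 42 ordered pairs for relation 'meets'; matching pairs in alphabetical order:
(qa_pass, ingest): qa_pass meets ingest ✓
(qa_pass, planning): qa_pass meets planning ✓
Count: 2.

2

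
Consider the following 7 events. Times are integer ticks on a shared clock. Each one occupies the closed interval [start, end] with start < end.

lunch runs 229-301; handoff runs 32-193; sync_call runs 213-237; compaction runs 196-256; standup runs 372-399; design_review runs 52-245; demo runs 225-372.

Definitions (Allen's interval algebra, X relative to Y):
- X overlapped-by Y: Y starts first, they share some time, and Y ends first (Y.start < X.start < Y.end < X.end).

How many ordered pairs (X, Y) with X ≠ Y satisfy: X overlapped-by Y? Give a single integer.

Checking all 42 ordered pairs for relation 'overlapped-by'; matching pairs in alphabetical order:
(compaction, design_review): compaction overlapped-by design_review ✓
(demo, compaction): demo overlapped-by compaction ✓
(demo, design_review): demo overlapped-by design_review ✓
(demo, sync_call): demo overlapped-by sync_call ✓
(design_review, handoff): design_review overlapped-by handoff ✓
(lunch, compaction): lunch overlapped-by compaction ✓
(lunch, design_review): lunch overlapped-by design_review ✓
(lunch, sync_call): lunch overlapped-by sync_call ✓
Count: 8.

8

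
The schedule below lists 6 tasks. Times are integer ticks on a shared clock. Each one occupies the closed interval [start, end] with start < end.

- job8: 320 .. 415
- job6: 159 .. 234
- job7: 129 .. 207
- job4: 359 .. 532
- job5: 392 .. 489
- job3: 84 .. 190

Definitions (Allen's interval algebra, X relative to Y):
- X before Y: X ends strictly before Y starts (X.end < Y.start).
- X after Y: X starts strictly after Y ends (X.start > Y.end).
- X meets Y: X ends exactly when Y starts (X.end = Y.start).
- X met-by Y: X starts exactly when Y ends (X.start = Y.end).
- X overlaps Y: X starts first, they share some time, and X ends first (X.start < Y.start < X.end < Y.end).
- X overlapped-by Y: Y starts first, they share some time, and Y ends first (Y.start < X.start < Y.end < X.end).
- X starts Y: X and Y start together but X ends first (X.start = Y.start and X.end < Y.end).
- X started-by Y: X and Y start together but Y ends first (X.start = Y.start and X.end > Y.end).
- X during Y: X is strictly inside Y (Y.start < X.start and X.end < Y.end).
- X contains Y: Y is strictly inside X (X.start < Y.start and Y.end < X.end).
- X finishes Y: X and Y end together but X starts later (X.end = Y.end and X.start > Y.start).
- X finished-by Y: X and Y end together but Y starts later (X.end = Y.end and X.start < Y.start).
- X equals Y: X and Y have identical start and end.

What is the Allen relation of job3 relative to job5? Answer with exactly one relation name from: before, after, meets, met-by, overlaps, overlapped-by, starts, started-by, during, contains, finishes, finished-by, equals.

before

job3 = [84, 190]; job5 = [392, 489].
Compare endpoints: job3.start < job5.start, job3.start < job5.end, job3.end < job5.start, job3.end < job5.end.
That pattern is 'before'.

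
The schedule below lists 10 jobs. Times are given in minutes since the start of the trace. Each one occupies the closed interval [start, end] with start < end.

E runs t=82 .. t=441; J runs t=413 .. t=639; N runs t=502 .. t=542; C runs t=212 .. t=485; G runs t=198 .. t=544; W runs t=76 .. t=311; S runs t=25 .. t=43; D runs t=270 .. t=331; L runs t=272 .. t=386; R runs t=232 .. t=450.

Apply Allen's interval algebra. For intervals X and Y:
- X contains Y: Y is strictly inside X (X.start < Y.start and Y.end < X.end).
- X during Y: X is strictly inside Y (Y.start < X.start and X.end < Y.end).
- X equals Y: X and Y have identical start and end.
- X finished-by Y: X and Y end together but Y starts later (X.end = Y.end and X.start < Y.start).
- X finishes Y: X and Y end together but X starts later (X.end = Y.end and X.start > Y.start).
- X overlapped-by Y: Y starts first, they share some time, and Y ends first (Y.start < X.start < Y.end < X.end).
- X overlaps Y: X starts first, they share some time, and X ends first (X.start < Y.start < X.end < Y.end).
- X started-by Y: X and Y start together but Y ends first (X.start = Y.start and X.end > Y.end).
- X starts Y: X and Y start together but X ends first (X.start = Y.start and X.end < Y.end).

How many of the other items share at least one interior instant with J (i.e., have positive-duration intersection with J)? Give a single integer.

Target J = [t=413, t=639].
C [t=212, t=485] → overlaps → counts.
D [t=270, t=331] → before → no.
E [t=82, t=441] → overlaps → counts.
G [t=198, t=544] → overlaps → counts.
L [t=272, t=386] → before → no.
N [t=502, t=542] → during → counts.
R [t=232, t=450] → overlaps → counts.
S [t=25, t=43] → before → no.
W [t=76, t=311] → before → no.
Total: 5.

5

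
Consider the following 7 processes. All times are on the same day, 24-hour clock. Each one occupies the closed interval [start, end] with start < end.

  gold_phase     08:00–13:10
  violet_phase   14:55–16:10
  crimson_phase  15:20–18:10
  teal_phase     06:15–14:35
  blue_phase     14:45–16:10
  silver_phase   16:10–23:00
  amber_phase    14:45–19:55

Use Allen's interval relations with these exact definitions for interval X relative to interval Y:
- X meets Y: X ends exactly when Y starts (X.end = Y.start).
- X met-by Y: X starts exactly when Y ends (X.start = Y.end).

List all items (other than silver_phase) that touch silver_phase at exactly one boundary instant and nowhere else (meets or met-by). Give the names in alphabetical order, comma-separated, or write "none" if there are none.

Target silver_phase = [16:10, 23:00].
amber_phase [14:45, 19:55] → overlaps → no.
blue_phase [14:45, 16:10] → meets → yes.
crimson_phase [15:20, 18:10] → overlaps → no.
gold_phase [08:00, 13:10] → before → no.
teal_phase [06:15, 14:35] → before → no.
violet_phase [14:55, 16:10] → meets → yes.
Result: blue_phase, violet_phase.

blue_phase, violet_phase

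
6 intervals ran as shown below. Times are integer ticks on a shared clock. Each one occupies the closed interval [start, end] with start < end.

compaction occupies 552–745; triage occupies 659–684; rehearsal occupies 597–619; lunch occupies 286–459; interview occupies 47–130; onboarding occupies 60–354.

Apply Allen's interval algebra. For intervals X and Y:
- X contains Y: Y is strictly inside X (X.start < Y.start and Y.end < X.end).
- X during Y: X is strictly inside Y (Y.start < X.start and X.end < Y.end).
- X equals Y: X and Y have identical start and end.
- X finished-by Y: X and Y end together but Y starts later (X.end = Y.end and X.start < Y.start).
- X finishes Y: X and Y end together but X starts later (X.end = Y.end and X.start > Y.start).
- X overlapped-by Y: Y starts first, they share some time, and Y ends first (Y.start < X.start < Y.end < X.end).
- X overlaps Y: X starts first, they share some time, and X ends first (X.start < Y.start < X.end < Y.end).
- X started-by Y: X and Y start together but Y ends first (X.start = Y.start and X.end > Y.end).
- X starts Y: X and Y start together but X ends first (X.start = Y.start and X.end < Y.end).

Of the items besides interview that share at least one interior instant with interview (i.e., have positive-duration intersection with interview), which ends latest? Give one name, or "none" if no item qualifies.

Target interview = [47, 130].
compaction [552, 745] → after → excluded.
lunch [286, 459] → after → excluded.
onboarding [60, 354] → overlapped-by → candidate.
rehearsal [597, 619] → after → excluded.
triage [659, 684] → after → excluded.
Among candidates, latest end is 354 → onboarding.

onboarding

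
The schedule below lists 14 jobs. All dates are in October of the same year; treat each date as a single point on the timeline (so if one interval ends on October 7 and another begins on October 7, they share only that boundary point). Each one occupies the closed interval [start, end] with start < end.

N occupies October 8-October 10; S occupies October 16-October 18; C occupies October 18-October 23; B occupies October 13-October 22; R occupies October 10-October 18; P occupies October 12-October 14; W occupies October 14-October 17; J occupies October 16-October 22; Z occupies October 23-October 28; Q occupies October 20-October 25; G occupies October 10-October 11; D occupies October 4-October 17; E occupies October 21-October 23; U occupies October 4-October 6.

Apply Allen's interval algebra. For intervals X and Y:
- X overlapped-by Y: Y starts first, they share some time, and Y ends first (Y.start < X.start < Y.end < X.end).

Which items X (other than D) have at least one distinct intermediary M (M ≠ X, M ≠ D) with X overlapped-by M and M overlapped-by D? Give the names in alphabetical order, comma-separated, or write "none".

B, C, E, J, Q

Target D = [October 4, October 17].
Intermediaries M with M overlapped-by D: B, J, R, S.
Via B — items with X overlapped-by B: C, E, Q.
Via J — items with X overlapped-by J: C, E, Q.
Via R — items with X overlapped-by R: B, J.
Via S — items with X overlapped-by S: none.
Union: B, C, E, J, Q.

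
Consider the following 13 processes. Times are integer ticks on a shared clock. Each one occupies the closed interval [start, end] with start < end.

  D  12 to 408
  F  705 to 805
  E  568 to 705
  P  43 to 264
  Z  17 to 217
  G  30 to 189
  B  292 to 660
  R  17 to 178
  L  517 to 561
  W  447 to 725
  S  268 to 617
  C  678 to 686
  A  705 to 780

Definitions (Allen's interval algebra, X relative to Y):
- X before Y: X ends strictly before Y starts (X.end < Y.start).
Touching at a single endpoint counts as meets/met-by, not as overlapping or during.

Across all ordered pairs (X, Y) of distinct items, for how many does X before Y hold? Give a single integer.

50

Checking all 156 ordered pairs for relation 'before'; matching pairs in alphabetical order:
(B, A): B before A ✓
(B, C): B before C ✓
(B, F): B before F ✓
(C, A): C before A ✓
(C, F): C before F ✓
(D, A): D before A ✓
(D, C): D before C ✓
(D, E): D before E ✓
(D, F): D before F ✓
(D, L): D before L ✓
(D, W): D before W ✓
(G, A): G before A ✓
(G, B): G before B ✓
(G, C): G before C ✓
(G, E): G before E ✓
(G, F): G before F ✓
(G, L): G before L ✓
(G, S): G before S ✓
(G, W): G before W ✓
(L, A): L before A ✓
(L, C): L before C ✓
(L, E): L before E ✓
(L, F): L before F ✓
(P, A): P before A ✓
... plus 26 further pairs not listed.
Count: 50.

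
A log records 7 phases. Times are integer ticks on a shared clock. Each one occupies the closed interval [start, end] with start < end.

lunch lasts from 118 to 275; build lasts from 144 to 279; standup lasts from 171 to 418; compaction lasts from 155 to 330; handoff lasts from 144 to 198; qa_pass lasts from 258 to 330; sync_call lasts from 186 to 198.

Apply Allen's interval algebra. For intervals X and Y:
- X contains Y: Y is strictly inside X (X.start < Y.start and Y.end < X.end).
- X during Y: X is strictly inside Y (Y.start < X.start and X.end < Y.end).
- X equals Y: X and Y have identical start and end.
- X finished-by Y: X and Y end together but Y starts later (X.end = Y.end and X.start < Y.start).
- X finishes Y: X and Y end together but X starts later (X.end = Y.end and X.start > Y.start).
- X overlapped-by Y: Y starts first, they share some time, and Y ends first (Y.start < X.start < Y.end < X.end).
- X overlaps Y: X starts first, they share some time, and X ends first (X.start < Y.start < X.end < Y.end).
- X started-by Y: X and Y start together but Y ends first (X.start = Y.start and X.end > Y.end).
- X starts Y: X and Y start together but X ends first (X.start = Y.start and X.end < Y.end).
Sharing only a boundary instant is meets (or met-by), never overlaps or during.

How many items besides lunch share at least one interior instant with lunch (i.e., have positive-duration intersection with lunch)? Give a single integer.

6

Target lunch = [118, 275].
build [144, 279] → overlapped-by → counts.
compaction [155, 330] → overlapped-by → counts.
handoff [144, 198] → during → counts.
qa_pass [258, 330] → overlapped-by → counts.
standup [171, 418] → overlapped-by → counts.
sync_call [186, 198] → during → counts.
Total: 6.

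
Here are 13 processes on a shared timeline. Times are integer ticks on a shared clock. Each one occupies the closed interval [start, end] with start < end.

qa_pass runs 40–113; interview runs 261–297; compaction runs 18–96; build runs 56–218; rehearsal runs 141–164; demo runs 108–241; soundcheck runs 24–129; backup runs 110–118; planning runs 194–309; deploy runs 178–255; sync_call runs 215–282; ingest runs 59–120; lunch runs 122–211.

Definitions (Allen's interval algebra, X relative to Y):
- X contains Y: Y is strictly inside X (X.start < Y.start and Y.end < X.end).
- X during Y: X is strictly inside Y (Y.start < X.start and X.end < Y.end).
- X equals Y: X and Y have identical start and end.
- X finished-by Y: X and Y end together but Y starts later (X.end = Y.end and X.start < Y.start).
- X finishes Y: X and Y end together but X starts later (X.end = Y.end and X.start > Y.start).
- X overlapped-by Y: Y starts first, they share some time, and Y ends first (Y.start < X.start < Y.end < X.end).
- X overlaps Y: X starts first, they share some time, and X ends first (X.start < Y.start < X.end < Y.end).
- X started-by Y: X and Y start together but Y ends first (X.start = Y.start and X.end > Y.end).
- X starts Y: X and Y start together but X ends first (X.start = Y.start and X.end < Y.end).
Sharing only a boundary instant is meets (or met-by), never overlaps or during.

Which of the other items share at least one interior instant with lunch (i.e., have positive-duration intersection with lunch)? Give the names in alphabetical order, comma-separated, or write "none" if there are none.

build, demo, deploy, planning, rehearsal, soundcheck

Target lunch = [122, 211].
backup [110, 118] → before → no.
build [56, 218] → contains → yes.
compaction [18, 96] → before → no.
demo [108, 241] → contains → yes.
deploy [178, 255] → overlapped-by → yes.
ingest [59, 120] → before → no.
interview [261, 297] → after → no.
planning [194, 309] → overlapped-by → yes.
qa_pass [40, 113] → before → no.
rehearsal [141, 164] → during → yes.
soundcheck [24, 129] → overlaps → yes.
sync_call [215, 282] → after → no.
Result: build, demo, deploy, planning, rehearsal, soundcheck.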